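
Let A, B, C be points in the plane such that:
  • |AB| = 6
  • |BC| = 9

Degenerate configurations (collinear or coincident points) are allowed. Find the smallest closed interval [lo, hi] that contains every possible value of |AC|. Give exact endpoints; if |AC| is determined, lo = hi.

|AB| ∈ {6}
|BC| ∈ {9}
|AC| ∈ [3, 15]

|AC| ∈ [3, 15]  (≈ [3.0000, 15.0000])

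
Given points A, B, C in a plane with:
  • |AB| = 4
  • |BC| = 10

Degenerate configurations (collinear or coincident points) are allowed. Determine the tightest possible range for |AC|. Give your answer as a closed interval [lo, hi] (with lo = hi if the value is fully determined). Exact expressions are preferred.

|AC| ∈ [6, 14]  (≈ [6.0000, 14.0000])

|AB| ∈ {4}
|BC| ∈ {10}
|AC| ∈ [6, 14]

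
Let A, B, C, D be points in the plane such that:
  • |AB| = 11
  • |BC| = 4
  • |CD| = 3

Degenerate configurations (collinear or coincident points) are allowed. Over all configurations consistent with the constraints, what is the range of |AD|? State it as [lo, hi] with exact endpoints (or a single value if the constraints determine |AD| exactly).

|AD| ∈ [4, 18]  (≈ [4.0000, 18.0000])

|AB| ∈ {11}
|BC| ∈ {4}
|CD| ∈ {3}
|AC| ∈ [7, 15]
|BD| ∈ [1, 7]
|AD| ∈ [4, 18]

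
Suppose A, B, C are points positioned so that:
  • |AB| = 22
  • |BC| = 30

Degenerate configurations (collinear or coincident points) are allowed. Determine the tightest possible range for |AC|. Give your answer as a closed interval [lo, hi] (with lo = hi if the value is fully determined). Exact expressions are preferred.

|AB| ∈ {22}
|BC| ∈ {30}
|AC| ∈ [8, 52]

|AC| ∈ [8, 52]  (≈ [8.0000, 52.0000])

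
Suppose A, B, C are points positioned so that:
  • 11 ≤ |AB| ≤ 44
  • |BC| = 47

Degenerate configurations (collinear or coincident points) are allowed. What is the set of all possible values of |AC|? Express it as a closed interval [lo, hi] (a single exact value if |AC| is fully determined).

|AC| ∈ [3, 91]  (≈ [3.0000, 91.0000])

|AB| ∈ [11, 44]
|BC| ∈ {47}
|AC| ∈ [3, 91]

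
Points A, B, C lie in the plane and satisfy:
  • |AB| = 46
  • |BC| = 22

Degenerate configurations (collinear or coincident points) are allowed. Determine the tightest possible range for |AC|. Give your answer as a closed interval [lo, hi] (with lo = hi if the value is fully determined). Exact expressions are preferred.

|AB| ∈ {46}
|BC| ∈ {22}
|AC| ∈ [24, 68]

|AC| ∈ [24, 68]  (≈ [24.0000, 68.0000])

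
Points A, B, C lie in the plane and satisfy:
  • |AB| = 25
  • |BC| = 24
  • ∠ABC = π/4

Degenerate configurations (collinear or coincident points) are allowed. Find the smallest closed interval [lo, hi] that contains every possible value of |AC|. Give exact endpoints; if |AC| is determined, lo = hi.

|AB| ∈ {25}
|BC| ∈ {24}
|AC| ∈ {√(1201 - 600·√(2))}

|AC| = √(1201 - 600·√(2))  (≈ 18.7742)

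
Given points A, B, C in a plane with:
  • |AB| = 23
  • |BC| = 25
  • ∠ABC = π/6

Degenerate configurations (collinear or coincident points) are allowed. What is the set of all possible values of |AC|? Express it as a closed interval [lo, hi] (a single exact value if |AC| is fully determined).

|AB| ∈ {23}
|BC| ∈ {25}
|AC| ∈ {√(1154 - 575·√(3))}

|AC| = √(1154 - 575·√(3))  (≈ 12.5726)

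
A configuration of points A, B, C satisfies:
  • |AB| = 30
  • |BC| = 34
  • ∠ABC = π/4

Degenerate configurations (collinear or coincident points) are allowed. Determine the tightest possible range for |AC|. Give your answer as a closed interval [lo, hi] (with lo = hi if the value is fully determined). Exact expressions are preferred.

|AC| = 2·√(514 - 255·√(2))  (≈ 24.7690)

|AB| ∈ {30}
|BC| ∈ {34}
|AC| ∈ {2·√(514 - 255·√(2))}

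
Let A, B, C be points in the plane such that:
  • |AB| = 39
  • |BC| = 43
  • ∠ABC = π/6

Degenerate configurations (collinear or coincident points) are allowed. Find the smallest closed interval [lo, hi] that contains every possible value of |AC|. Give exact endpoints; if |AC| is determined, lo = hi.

|AB| ∈ {39}
|BC| ∈ {43}
|AC| ∈ {√(3370 - 1677·√(3))}

|AC| = √(3370 - 1677·√(3))  (≈ 21.5720)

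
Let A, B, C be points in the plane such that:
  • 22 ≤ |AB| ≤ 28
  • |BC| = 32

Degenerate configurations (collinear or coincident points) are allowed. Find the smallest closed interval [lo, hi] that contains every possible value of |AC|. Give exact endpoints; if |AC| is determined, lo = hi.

|AB| ∈ [22, 28]
|BC| ∈ {32}
|AC| ∈ [4, 60]

|AC| ∈ [4, 60]  (≈ [4.0000, 60.0000])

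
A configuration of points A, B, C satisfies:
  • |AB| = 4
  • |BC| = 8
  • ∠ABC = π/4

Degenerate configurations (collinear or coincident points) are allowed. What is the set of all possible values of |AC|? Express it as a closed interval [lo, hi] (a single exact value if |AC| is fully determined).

|AC| = 4·√(5 - 2·√(2))  (≈ 5.8945)

|AB| ∈ {4}
|BC| ∈ {8}
|AC| ∈ {4·√(5 - 2·√(2))}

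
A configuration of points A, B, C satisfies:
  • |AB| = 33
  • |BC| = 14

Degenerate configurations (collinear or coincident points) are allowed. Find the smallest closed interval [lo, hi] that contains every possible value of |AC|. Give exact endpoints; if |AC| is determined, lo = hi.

|AB| ∈ {33}
|BC| ∈ {14}
|AC| ∈ [19, 47]

|AC| ∈ [19, 47]  (≈ [19.0000, 47.0000])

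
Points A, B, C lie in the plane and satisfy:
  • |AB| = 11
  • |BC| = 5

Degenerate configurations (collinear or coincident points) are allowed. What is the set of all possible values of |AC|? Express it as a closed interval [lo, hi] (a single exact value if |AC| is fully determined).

|AC| ∈ [6, 16]  (≈ [6.0000, 16.0000])

|AB| ∈ {11}
|BC| ∈ {5}
|AC| ∈ [6, 16]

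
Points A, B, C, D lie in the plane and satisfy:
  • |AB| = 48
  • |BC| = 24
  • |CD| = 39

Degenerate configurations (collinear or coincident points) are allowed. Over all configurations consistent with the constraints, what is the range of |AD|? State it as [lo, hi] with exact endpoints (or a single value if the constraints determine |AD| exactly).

|AD| ∈ [0, 111]  (≈ [0.0000, 111.0000])

|AB| ∈ {48}
|BC| ∈ {24}
|CD| ∈ {39}
|AC| ∈ [24, 72]
|BD| ∈ [15, 63]
|AD| ∈ [0, 111]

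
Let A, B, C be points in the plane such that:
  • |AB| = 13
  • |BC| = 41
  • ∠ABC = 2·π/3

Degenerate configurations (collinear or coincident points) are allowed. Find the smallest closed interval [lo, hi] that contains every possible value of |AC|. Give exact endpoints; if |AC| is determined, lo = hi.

|AB| ∈ {13}
|BC| ∈ {41}
|AC| ∈ {√(2383)}

|AC| = √(2383)  (≈ 48.8160)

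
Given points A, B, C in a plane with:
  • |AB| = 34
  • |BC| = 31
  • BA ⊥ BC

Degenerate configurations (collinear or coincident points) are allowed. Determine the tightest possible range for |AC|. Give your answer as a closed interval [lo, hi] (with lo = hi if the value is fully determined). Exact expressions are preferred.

|AC| = √(2117)  (≈ 46.0109)

|AB| ∈ {34}
|BC| ∈ {31}
|AC| ∈ {√(2117)}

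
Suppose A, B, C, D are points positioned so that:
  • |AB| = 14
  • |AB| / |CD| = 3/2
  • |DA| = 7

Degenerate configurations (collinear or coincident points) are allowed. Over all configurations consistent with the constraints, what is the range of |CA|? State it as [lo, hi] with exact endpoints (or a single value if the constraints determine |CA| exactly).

|AB| ∈ {14}
|AD| ∈ {7}
|CD| ∈ {28/3}
|BD| ∈ [7, 21]
|AC| ∈ [7/3, 49/3]
|BC| ∈ [0, 91/3]

|CA| ∈ [7/3, 49/3]  (≈ [2.3333, 16.3333])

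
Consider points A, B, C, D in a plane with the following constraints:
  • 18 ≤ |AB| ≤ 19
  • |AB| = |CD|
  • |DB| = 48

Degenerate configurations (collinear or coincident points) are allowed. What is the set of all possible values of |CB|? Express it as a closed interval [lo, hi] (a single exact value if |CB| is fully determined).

|AB| ∈ [18, 19]
|BD| ∈ {48}
|CD| ∈ [18, 19]
|AD| ∈ [29, 67]
|BC| ∈ [29, 67]
|AC| ∈ [10, 86]

|CB| ∈ [29, 67]  (≈ [29.0000, 67.0000])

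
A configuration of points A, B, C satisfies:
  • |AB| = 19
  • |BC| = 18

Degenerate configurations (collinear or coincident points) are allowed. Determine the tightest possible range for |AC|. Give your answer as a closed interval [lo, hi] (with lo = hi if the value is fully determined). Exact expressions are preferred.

|AB| ∈ {19}
|BC| ∈ {18}
|AC| ∈ [1, 37]

|AC| ∈ [1, 37]  (≈ [1.0000, 37.0000])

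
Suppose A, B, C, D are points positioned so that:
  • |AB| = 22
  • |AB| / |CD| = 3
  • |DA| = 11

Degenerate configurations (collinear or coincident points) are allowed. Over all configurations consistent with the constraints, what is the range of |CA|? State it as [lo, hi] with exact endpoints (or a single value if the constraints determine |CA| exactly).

|CA| ∈ [11/3, 55/3]  (≈ [3.6667, 18.3333])

|AB| ∈ {22}
|AD| ∈ {11}
|CD| ∈ {22/3}
|BD| ∈ [11, 33]
|AC| ∈ [11/3, 55/3]
|BC| ∈ [11/3, 121/3]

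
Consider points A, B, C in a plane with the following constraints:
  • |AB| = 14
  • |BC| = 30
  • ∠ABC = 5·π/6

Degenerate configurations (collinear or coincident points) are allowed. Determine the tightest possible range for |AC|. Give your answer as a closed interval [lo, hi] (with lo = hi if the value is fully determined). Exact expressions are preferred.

|AC| = 2·√(105·√(3) + 274)  (≈ 42.7020)

|AB| ∈ {14}
|BC| ∈ {30}
|AC| ∈ {2·√(105·√(3) + 274)}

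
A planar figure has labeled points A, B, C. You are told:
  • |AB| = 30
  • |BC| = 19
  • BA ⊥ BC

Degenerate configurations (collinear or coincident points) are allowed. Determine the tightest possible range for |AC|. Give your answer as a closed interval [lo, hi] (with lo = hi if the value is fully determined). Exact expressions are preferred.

|AB| ∈ {30}
|BC| ∈ {19}
|AC| ∈ {√(1261)}

|AC| = √(1261)  (≈ 35.5106)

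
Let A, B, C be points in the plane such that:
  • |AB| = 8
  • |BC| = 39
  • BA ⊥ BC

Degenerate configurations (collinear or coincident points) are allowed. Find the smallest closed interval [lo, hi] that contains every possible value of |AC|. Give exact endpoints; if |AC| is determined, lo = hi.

|AB| ∈ {8}
|BC| ∈ {39}
|AC| ∈ {√(1585)}

|AC| = √(1585)  (≈ 39.8121)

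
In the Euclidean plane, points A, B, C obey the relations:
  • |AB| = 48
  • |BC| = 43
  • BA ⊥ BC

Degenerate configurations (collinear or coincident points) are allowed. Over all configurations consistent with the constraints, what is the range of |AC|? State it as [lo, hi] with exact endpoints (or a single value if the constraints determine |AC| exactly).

|AB| ∈ {48}
|BC| ∈ {43}
|AC| ∈ {√(4153)}

|AC| = √(4153)  (≈ 64.4438)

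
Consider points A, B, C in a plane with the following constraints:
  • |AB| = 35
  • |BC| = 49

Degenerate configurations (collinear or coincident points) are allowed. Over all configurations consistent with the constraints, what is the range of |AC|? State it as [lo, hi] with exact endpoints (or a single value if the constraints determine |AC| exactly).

|AC| ∈ [14, 84]  (≈ [14.0000, 84.0000])

|AB| ∈ {35}
|BC| ∈ {49}
|AC| ∈ [14, 84]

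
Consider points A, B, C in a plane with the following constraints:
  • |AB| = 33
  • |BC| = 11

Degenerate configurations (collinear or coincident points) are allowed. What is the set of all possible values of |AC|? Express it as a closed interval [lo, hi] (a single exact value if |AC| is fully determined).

|AC| ∈ [22, 44]  (≈ [22.0000, 44.0000])

|AB| ∈ {33}
|BC| ∈ {11}
|AC| ∈ [22, 44]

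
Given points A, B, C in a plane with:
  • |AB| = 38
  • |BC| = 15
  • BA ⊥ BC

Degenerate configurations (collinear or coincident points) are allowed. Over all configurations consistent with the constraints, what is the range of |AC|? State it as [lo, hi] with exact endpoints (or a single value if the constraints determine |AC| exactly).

|AB| ∈ {38}
|BC| ∈ {15}
|AC| ∈ {√(1669)}

|AC| = √(1669)  (≈ 40.8534)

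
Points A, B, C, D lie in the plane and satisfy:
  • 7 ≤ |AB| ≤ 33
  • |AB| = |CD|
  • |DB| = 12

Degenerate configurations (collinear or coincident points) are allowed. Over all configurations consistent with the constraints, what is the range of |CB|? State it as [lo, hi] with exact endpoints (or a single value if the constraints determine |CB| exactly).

|AB| ∈ [7, 33]
|BD| ∈ {12}
|CD| ∈ [7, 33]
|AD| ∈ [0, 45]
|BC| ∈ [0, 45]
|AC| ∈ [0, 78]

|CB| ∈ [0, 45]  (≈ [0.0000, 45.0000])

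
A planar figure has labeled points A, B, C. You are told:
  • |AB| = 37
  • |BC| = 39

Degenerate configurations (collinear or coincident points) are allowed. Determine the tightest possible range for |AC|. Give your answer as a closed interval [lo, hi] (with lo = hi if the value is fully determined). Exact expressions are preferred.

|AB| ∈ {37}
|BC| ∈ {39}
|AC| ∈ [2, 76]

|AC| ∈ [2, 76]  (≈ [2.0000, 76.0000])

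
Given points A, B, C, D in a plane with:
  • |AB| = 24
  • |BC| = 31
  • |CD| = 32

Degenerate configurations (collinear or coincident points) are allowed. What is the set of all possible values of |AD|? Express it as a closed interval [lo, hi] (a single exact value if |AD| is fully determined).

|AD| ∈ [0, 87]  (≈ [0.0000, 87.0000])

|AB| ∈ {24}
|BC| ∈ {31}
|CD| ∈ {32}
|AC| ∈ [7, 55]
|BD| ∈ [1, 63]
|AD| ∈ [0, 87]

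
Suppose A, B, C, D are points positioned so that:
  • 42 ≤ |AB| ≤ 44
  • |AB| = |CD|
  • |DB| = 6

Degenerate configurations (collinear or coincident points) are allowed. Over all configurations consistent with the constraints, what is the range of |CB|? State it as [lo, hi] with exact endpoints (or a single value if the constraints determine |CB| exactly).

|CB| ∈ [36, 50]  (≈ [36.0000, 50.0000])

|AB| ∈ [42, 44]
|BD| ∈ {6}
|CD| ∈ [42, 44]
|AD| ∈ [36, 50]
|BC| ∈ [36, 50]
|AC| ∈ [0, 94]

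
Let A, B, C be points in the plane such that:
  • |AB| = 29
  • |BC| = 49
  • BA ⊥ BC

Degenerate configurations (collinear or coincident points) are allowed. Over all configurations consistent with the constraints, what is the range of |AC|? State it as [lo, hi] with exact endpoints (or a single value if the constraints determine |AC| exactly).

|AC| = √(3242)  (≈ 56.9386)

|AB| ∈ {29}
|BC| ∈ {49}
|AC| ∈ {√(3242)}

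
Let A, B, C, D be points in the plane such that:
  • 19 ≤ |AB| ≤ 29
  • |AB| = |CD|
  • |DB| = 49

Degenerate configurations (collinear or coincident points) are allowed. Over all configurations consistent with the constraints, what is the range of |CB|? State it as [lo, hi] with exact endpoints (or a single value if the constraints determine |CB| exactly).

|AB| ∈ [19, 29]
|BD| ∈ {49}
|CD| ∈ [19, 29]
|AD| ∈ [20, 78]
|BC| ∈ [20, 78]
|AC| ∈ [0, 107]

|CB| ∈ [20, 78]  (≈ [20.0000, 78.0000])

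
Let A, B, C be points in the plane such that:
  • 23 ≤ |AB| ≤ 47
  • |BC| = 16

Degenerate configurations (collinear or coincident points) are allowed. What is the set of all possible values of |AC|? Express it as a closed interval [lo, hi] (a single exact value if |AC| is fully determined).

|AB| ∈ [23, 47]
|BC| ∈ {16}
|AC| ∈ [7, 63]

|AC| ∈ [7, 63]  (≈ [7.0000, 63.0000])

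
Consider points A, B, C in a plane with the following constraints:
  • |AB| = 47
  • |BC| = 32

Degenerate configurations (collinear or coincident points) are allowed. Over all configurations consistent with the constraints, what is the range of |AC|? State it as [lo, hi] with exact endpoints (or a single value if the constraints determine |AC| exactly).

|AB| ∈ {47}
|BC| ∈ {32}
|AC| ∈ [15, 79]

|AC| ∈ [15, 79]  (≈ [15.0000, 79.0000])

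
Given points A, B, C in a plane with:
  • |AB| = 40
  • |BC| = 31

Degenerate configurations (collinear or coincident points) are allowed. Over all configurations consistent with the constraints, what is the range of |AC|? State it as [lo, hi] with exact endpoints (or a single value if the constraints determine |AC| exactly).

|AC| ∈ [9, 71]  (≈ [9.0000, 71.0000])

|AB| ∈ {40}
|BC| ∈ {31}
|AC| ∈ [9, 71]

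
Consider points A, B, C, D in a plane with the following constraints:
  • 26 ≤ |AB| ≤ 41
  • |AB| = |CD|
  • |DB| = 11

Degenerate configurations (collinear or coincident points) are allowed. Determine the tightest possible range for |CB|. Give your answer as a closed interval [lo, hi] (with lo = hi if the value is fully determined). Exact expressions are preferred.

|AB| ∈ [26, 41]
|BD| ∈ {11}
|CD| ∈ [26, 41]
|AD| ∈ [15, 52]
|BC| ∈ [15, 52]
|AC| ∈ [0, 93]

|CB| ∈ [15, 52]  (≈ [15.0000, 52.0000])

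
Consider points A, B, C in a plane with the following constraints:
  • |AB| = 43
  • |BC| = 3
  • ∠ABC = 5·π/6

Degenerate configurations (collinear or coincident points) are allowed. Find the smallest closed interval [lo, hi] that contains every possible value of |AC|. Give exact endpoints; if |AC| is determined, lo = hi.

|AC| = √(129·√(3) + 1858)  (≈ 45.6227)

|AB| ∈ {43}
|BC| ∈ {3}
|AC| ∈ {√(129·√(3) + 1858)}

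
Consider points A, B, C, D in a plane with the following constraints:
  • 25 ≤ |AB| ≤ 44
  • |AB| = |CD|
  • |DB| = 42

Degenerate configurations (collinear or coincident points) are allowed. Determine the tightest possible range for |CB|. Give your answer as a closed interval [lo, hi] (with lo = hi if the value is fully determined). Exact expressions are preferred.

|CB| ∈ [0, 86]  (≈ [0.0000, 86.0000])

|AB| ∈ [25, 44]
|BD| ∈ {42}
|CD| ∈ [25, 44]
|AD| ∈ [0, 86]
|BC| ∈ [0, 86]
|AC| ∈ [0, 130]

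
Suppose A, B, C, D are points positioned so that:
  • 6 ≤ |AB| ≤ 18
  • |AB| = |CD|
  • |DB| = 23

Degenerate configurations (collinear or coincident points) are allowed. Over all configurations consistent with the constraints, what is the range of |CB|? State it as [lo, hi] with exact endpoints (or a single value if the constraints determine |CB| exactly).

|CB| ∈ [5, 41]  (≈ [5.0000, 41.0000])

|AB| ∈ [6, 18]
|BD| ∈ {23}
|CD| ∈ [6, 18]
|AD| ∈ [5, 41]
|BC| ∈ [5, 41]
|AC| ∈ [0, 59]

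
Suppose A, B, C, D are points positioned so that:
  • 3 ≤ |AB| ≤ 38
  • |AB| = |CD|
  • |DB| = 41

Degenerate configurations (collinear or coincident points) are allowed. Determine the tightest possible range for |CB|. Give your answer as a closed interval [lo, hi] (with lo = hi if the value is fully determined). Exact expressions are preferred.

|CB| ∈ [3, 79]  (≈ [3.0000, 79.0000])

|AB| ∈ [3, 38]
|BD| ∈ {41}
|CD| ∈ [3, 38]
|AD| ∈ [3, 79]
|BC| ∈ [3, 79]
|AC| ∈ [0, 117]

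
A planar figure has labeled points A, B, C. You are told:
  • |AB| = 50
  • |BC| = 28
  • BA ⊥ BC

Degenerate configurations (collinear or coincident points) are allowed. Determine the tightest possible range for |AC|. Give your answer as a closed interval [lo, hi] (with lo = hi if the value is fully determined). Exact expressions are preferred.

|AC| = 2·√(821)  (≈ 57.3062)

|AB| ∈ {50}
|BC| ∈ {28}
|AC| ∈ {2·√(821)}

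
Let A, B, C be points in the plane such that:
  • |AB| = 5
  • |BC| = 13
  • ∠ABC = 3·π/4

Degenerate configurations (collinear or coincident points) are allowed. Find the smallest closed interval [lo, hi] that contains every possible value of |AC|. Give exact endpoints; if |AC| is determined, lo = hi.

|AC| = √(65·√(2) + 194)  (≈ 16.9093)

|AB| ∈ {5}
|BC| ∈ {13}
|AC| ∈ {√(65·√(2) + 194)}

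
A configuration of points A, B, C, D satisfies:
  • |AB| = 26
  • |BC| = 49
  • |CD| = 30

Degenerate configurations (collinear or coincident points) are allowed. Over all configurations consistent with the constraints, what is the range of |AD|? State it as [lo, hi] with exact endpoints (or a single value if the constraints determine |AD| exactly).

|AD| ∈ [0, 105]  (≈ [0.0000, 105.0000])

|AB| ∈ {26}
|BC| ∈ {49}
|CD| ∈ {30}
|AC| ∈ [23, 75]
|BD| ∈ [19, 79]
|AD| ∈ [0, 105]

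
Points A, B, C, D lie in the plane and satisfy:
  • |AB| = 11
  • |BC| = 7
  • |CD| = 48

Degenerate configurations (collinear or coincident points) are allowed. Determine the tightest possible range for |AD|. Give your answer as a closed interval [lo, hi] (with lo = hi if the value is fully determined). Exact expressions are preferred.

|AB| ∈ {11}
|BC| ∈ {7}
|CD| ∈ {48}
|AC| ∈ [4, 18]
|BD| ∈ [41, 55]
|AD| ∈ [30, 66]

|AD| ∈ [30, 66]  (≈ [30.0000, 66.0000])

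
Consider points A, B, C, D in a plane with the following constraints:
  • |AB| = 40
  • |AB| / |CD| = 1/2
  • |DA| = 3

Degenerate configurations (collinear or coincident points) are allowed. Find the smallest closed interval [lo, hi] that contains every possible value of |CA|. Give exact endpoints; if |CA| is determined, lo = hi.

|CA| ∈ [77, 83]  (≈ [77.0000, 83.0000])

|AB| ∈ {40}
|AD| ∈ {3}
|CD| ∈ {80}
|BD| ∈ [37, 43]
|AC| ∈ [77, 83]
|BC| ∈ [37, 123]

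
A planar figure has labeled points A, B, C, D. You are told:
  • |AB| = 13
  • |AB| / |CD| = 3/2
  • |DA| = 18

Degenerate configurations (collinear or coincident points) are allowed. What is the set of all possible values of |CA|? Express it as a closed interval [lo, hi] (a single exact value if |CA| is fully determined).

|CA| ∈ [28/3, 80/3]  (≈ [9.3333, 26.6667])

|AB| ∈ {13}
|AD| ∈ {18}
|CD| ∈ {26/3}
|BD| ∈ [5, 31]
|AC| ∈ [28/3, 80/3]
|BC| ∈ [0, 119/3]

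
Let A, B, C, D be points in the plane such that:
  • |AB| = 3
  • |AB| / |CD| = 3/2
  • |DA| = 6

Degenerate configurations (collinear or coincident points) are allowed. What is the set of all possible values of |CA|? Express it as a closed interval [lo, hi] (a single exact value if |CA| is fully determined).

|AB| ∈ {3}
|AD| ∈ {6}
|CD| ∈ {2}
|BD| ∈ [3, 9]
|AC| ∈ [4, 8]
|BC| ∈ [1, 11]

|CA| ∈ [4, 8]  (≈ [4.0000, 8.0000])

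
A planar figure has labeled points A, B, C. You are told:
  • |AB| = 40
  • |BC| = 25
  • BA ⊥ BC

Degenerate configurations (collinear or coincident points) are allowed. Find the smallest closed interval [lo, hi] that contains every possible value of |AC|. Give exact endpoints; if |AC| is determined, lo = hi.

|AC| = 5·√(89)  (≈ 47.1699)

|AB| ∈ {40}
|BC| ∈ {25}
|AC| ∈ {5·√(89)}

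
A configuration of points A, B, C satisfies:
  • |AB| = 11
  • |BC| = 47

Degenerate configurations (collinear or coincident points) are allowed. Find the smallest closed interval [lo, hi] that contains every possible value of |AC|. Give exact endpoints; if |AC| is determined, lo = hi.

|AC| ∈ [36, 58]  (≈ [36.0000, 58.0000])

|AB| ∈ {11}
|BC| ∈ {47}
|AC| ∈ [36, 58]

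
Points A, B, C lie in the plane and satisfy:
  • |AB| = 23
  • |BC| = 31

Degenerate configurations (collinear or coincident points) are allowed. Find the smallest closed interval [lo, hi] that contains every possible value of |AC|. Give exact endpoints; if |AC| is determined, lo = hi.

|AB| ∈ {23}
|BC| ∈ {31}
|AC| ∈ [8, 54]

|AC| ∈ [8, 54]  (≈ [8.0000, 54.0000])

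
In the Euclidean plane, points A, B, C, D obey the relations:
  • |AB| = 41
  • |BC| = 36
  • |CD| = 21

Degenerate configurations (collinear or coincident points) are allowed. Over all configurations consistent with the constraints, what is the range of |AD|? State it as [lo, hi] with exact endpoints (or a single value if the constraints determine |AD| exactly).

|AD| ∈ [0, 98]  (≈ [0.0000, 98.0000])

|AB| ∈ {41}
|BC| ∈ {36}
|CD| ∈ {21}
|AC| ∈ [5, 77]
|BD| ∈ [15, 57]
|AD| ∈ [0, 98]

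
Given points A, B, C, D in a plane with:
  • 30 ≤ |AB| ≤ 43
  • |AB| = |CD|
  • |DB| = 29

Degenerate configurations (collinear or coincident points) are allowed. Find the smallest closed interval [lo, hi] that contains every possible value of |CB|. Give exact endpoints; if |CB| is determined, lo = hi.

|AB| ∈ [30, 43]
|BD| ∈ {29}
|CD| ∈ [30, 43]
|AD| ∈ [1, 72]
|BC| ∈ [1, 72]
|AC| ∈ [0, 115]

|CB| ∈ [1, 72]  (≈ [1.0000, 72.0000])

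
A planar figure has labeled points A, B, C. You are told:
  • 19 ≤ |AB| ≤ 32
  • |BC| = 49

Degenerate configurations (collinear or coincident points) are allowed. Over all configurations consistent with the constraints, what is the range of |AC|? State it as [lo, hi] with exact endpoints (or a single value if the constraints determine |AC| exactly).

|AB| ∈ [19, 32]
|BC| ∈ {49}
|AC| ∈ [17, 81]

|AC| ∈ [17, 81]  (≈ [17.0000, 81.0000])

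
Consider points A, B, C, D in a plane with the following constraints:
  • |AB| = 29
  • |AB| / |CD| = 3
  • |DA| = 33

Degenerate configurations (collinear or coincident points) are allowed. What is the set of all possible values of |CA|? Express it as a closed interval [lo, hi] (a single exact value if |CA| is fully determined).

|AB| ∈ {29}
|AD| ∈ {33}
|CD| ∈ {29/3}
|BD| ∈ [4, 62]
|AC| ∈ [70/3, 128/3]
|BC| ∈ [0, 215/3]

|CA| ∈ [70/3, 128/3]  (≈ [23.3333, 42.6667])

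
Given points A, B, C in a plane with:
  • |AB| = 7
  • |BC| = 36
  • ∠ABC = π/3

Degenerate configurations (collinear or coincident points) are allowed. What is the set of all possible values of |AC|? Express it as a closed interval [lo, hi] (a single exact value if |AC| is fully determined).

|AC| = √(1093)  (≈ 33.0606)

|AB| ∈ {7}
|BC| ∈ {36}
|AC| ∈ {√(1093)}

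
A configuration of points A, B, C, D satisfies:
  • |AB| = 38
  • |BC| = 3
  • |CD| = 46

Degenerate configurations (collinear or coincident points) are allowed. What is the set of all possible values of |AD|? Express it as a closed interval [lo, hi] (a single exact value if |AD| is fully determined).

|AD| ∈ [5, 87]  (≈ [5.0000, 87.0000])

|AB| ∈ {38}
|BC| ∈ {3}
|CD| ∈ {46}
|AC| ∈ [35, 41]
|BD| ∈ [43, 49]
|AD| ∈ [5, 87]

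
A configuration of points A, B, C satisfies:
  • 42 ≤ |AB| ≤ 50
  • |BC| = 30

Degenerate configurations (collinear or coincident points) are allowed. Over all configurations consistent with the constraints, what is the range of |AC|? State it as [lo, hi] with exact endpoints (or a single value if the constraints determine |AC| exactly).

|AB| ∈ [42, 50]
|BC| ∈ {30}
|AC| ∈ [12, 80]

|AC| ∈ [12, 80]  (≈ [12.0000, 80.0000])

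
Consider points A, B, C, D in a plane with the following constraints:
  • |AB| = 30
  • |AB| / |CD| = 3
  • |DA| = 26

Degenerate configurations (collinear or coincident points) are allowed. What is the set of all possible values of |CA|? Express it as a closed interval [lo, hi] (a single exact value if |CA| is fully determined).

|AB| ∈ {30}
|AD| ∈ {26}
|CD| ∈ {10}
|BD| ∈ [4, 56]
|AC| ∈ [16, 36]
|BC| ∈ [0, 66]

|CA| ∈ [16, 36]  (≈ [16.0000, 36.0000])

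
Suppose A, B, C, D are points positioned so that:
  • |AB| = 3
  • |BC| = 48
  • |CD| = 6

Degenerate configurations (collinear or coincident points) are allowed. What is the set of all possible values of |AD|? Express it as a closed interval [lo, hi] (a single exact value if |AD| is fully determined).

|AB| ∈ {3}
|BC| ∈ {48}
|CD| ∈ {6}
|AC| ∈ [45, 51]
|BD| ∈ [42, 54]
|AD| ∈ [39, 57]

|AD| ∈ [39, 57]  (≈ [39.0000, 57.0000])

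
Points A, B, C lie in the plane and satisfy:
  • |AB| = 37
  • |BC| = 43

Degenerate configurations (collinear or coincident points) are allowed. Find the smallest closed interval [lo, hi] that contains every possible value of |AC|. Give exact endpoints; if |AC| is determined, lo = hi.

|AC| ∈ [6, 80]  (≈ [6.0000, 80.0000])

|AB| ∈ {37}
|BC| ∈ {43}
|AC| ∈ [6, 80]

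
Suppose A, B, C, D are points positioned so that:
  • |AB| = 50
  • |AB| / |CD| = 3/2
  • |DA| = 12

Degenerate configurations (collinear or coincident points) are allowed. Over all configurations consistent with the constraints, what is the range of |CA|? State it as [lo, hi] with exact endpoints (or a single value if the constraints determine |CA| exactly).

|CA| ∈ [64/3, 136/3]  (≈ [21.3333, 45.3333])

|AB| ∈ {50}
|AD| ∈ {12}
|CD| ∈ {100/3}
|BD| ∈ [38, 62]
|AC| ∈ [64/3, 136/3]
|BC| ∈ [14/3, 286/3]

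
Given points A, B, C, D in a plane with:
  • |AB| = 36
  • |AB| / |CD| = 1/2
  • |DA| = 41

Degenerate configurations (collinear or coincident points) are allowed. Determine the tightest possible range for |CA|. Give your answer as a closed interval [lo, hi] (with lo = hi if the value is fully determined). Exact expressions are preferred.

|CA| ∈ [31, 113]  (≈ [31.0000, 113.0000])

|AB| ∈ {36}
|AD| ∈ {41}
|CD| ∈ {72}
|BD| ∈ [5, 77]
|AC| ∈ [31, 113]
|BC| ∈ [0, 149]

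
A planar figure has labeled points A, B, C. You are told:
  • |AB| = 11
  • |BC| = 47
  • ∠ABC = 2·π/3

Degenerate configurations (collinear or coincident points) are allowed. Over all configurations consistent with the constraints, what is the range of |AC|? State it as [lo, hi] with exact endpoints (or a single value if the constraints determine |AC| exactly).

|AB| ∈ {11}
|BC| ∈ {47}
|AC| ∈ {√(2847)}

|AC| = √(2847)  (≈ 53.3573)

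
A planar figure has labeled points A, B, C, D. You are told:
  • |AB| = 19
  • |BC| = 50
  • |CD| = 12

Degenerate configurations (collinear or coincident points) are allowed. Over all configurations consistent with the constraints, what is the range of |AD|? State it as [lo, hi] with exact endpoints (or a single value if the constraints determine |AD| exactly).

|AD| ∈ [19, 81]  (≈ [19.0000, 81.0000])

|AB| ∈ {19}
|BC| ∈ {50}
|CD| ∈ {12}
|AC| ∈ [31, 69]
|BD| ∈ [38, 62]
|AD| ∈ [19, 81]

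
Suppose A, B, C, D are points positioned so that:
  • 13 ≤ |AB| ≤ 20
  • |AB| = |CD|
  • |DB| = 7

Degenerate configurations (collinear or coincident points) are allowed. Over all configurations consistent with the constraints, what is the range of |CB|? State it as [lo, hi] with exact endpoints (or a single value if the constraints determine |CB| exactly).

|AB| ∈ [13, 20]
|BD| ∈ {7}
|CD| ∈ [13, 20]
|AD| ∈ [6, 27]
|BC| ∈ [6, 27]
|AC| ∈ [0, 47]

|CB| ∈ [6, 27]  (≈ [6.0000, 27.0000])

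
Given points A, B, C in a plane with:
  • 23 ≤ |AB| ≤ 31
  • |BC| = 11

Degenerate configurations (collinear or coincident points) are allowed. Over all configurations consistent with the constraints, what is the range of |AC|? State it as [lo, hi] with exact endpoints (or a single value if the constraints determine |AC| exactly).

|AB| ∈ [23, 31]
|BC| ∈ {11}
|AC| ∈ [12, 42]

|AC| ∈ [12, 42]  (≈ [12.0000, 42.0000])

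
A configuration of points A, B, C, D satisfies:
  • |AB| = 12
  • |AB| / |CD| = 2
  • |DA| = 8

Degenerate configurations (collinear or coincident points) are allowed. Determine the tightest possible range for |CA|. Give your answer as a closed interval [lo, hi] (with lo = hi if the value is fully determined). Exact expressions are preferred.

|AB| ∈ {12}
|AD| ∈ {8}
|CD| ∈ {6}
|BD| ∈ [4, 20]
|AC| ∈ [2, 14]
|BC| ∈ [0, 26]

|CA| ∈ [2, 14]  (≈ [2.0000, 14.0000])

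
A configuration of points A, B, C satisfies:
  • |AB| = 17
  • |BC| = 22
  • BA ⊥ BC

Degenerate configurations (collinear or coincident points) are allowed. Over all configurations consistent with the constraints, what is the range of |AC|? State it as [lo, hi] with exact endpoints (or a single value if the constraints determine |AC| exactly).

|AB| ∈ {17}
|BC| ∈ {22}
|AC| ∈ {√(773)}

|AC| = √(773)  (≈ 27.8029)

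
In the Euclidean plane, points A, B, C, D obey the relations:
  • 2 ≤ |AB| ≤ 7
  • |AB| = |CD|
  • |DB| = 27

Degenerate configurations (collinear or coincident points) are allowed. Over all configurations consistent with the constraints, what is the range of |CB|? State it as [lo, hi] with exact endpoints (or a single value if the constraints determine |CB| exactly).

|CB| ∈ [20, 34]  (≈ [20.0000, 34.0000])

|AB| ∈ [2, 7]
|BD| ∈ {27}
|CD| ∈ [2, 7]
|AD| ∈ [20, 34]
|BC| ∈ [20, 34]
|AC| ∈ [13, 41]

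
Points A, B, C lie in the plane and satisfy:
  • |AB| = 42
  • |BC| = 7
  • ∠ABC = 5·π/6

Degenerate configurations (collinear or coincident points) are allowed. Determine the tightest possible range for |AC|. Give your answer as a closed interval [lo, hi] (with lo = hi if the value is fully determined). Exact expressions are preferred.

|AC| = 7·√(6·√(3) + 37)  (≈ 48.1894)

|AB| ∈ {42}
|BC| ∈ {7}
|AC| ∈ {7·√(6·√(3) + 37)}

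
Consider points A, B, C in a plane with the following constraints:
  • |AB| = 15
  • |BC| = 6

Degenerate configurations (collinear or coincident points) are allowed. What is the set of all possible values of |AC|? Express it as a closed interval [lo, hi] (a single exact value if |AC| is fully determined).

|AC| ∈ [9, 21]  (≈ [9.0000, 21.0000])

|AB| ∈ {15}
|BC| ∈ {6}
|AC| ∈ [9, 21]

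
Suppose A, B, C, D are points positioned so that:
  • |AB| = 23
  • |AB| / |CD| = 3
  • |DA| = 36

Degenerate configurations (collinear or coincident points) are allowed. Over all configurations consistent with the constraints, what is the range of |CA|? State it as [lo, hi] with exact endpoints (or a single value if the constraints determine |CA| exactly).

|CA| ∈ [85/3, 131/3]  (≈ [28.3333, 43.6667])

|AB| ∈ {23}
|AD| ∈ {36}
|CD| ∈ {23/3}
|BD| ∈ [13, 59]
|AC| ∈ [85/3, 131/3]
|BC| ∈ [16/3, 200/3]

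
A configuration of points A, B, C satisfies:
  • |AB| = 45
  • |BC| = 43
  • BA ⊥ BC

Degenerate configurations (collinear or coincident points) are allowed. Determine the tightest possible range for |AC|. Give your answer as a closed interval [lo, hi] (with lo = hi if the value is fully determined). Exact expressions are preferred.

|AC| = √(3874)  (≈ 62.2415)

|AB| ∈ {45}
|BC| ∈ {43}
|AC| ∈ {√(3874)}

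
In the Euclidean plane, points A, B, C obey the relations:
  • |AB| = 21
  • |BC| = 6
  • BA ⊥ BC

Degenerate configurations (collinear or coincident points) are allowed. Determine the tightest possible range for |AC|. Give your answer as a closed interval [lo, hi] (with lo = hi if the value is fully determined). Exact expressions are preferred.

|AB| ∈ {21}
|BC| ∈ {6}
|AC| ∈ {3·√(53)}

|AC| = 3·√(53)  (≈ 21.8403)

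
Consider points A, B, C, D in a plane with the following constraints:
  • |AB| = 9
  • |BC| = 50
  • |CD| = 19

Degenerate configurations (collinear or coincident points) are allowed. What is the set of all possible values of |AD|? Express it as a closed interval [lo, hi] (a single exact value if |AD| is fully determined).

|AD| ∈ [22, 78]  (≈ [22.0000, 78.0000])

|AB| ∈ {9}
|BC| ∈ {50}
|CD| ∈ {19}
|AC| ∈ [41, 59]
|BD| ∈ [31, 69]
|AD| ∈ [22, 78]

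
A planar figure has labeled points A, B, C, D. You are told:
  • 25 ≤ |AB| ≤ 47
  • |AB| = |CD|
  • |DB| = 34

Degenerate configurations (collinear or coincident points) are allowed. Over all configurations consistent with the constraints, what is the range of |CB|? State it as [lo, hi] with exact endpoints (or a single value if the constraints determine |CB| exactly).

|CB| ∈ [0, 81]  (≈ [0.0000, 81.0000])

|AB| ∈ [25, 47]
|BD| ∈ {34}
|CD| ∈ [25, 47]
|AD| ∈ [0, 81]
|BC| ∈ [0, 81]
|AC| ∈ [0, 128]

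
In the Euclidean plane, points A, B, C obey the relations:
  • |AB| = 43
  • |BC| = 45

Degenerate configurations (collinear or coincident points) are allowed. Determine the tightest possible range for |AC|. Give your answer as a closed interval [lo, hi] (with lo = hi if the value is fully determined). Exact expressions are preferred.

|AC| ∈ [2, 88]  (≈ [2.0000, 88.0000])

|AB| ∈ {43}
|BC| ∈ {45}
|AC| ∈ [2, 88]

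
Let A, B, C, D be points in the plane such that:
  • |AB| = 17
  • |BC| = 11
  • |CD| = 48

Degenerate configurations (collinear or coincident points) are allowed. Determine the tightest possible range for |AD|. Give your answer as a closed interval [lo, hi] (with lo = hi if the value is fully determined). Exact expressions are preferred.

|AD| ∈ [20, 76]  (≈ [20.0000, 76.0000])

|AB| ∈ {17}
|BC| ∈ {11}
|CD| ∈ {48}
|AC| ∈ [6, 28]
|BD| ∈ [37, 59]
|AD| ∈ [20, 76]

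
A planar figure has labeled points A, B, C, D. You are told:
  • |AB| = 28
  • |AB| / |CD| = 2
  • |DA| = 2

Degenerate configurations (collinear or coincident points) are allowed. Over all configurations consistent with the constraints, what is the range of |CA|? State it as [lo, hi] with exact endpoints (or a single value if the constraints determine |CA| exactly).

|AB| ∈ {28}
|AD| ∈ {2}
|CD| ∈ {14}
|BD| ∈ [26, 30]
|AC| ∈ [12, 16]
|BC| ∈ [12, 44]

|CA| ∈ [12, 16]  (≈ [12.0000, 16.0000])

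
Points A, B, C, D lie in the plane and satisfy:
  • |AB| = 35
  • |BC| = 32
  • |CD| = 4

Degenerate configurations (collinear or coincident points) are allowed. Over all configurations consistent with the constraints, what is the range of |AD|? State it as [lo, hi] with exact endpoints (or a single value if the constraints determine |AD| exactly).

|AD| ∈ [0, 71]  (≈ [0.0000, 71.0000])

|AB| ∈ {35}
|BC| ∈ {32}
|CD| ∈ {4}
|AC| ∈ [3, 67]
|BD| ∈ [28, 36]
|AD| ∈ [0, 71]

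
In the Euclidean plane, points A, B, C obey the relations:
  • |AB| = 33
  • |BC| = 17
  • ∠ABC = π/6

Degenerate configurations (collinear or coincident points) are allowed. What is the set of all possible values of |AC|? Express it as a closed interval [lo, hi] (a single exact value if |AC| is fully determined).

|AB| ∈ {33}
|BC| ∈ {17}
|AC| ∈ {√(1378 - 561·√(3))}

|AC| = √(1378 - 561·√(3))  (≈ 20.1574)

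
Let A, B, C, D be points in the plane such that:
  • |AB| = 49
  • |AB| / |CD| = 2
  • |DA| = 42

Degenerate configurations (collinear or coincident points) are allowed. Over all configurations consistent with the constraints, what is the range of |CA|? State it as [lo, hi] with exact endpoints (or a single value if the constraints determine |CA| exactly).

|CA| ∈ [35/2, 133/2]  (≈ [17.5000, 66.5000])

|AB| ∈ {49}
|AD| ∈ {42}
|CD| ∈ {49/2}
|BD| ∈ [7, 91]
|AC| ∈ [35/2, 133/2]
|BC| ∈ [0, 231/2]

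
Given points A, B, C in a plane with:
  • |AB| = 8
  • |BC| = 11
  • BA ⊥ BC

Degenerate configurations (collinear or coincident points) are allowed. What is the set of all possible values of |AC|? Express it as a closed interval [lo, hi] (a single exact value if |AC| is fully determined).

|AB| ∈ {8}
|BC| ∈ {11}
|AC| ∈ {√(185)}

|AC| = √(185)  (≈ 13.6015)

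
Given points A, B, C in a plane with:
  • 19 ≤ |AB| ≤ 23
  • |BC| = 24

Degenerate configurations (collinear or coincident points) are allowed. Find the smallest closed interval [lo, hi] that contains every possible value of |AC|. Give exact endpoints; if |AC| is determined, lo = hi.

|AC| ∈ [1, 47]  (≈ [1.0000, 47.0000])

|AB| ∈ [19, 23]
|BC| ∈ {24}
|AC| ∈ [1, 47]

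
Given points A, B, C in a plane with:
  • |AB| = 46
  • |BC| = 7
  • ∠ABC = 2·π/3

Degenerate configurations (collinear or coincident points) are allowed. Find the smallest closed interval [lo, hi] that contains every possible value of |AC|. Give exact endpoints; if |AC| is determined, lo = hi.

|AB| ∈ {46}
|BC| ∈ {7}
|AC| ∈ {√(2487)}

|AC| = √(2487)  (≈ 49.8698)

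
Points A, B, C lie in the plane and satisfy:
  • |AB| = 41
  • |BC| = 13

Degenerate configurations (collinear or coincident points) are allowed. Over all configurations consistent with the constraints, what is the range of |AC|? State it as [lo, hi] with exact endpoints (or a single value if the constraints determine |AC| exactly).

|AC| ∈ [28, 54]  (≈ [28.0000, 54.0000])

|AB| ∈ {41}
|BC| ∈ {13}
|AC| ∈ [28, 54]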